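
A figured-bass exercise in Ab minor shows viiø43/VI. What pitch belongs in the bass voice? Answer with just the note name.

Bbb

The applied chord viiø43/VI is rooted on Eb: Eb-Gb-Bbb-Db.
The figure 43 means second inversion — the fifth is in the bass.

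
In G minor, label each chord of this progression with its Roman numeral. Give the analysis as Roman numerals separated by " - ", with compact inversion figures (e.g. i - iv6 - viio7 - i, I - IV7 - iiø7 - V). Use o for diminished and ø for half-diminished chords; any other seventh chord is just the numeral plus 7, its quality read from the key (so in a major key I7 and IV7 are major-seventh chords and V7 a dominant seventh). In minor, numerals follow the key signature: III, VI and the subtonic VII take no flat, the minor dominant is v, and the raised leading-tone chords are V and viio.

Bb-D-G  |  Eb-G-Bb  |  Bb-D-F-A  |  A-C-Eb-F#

Bb-D-G: root G is the tonic; minor triad there is i6.
Eb-G-Bb has root Eb, degree 6 in G minor, so VI.
Bb-D-F-A: major seventh chord on Bb = scale degree 3 → III7.
A-C-Eb-F#: fully diminished seventh chord on F# = scale degree 7 → viio65.

i6 - VI - III7 - viio65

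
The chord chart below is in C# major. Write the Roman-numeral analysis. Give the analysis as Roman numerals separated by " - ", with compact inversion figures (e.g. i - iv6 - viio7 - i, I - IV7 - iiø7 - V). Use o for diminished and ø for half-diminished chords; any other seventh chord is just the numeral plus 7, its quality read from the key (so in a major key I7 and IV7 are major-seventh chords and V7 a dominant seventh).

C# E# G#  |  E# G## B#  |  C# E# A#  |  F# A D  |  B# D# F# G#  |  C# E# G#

I - V/vi - vi6 - bII6 - V65 - I

C#-E#-G# has root C#, degree 1 in C# major, so I.
E#-G##-B#: chromatic; E# is V of vi, so V/vi.
C#-E#-A# has root A#, degree 6 in C# major, so vi6.
F#-A-D: D with this quality isn't in the key; a major triad on b2 is the Neapolitan sixth, bII6 (third, F#, in the bass — hence the 6).
B#-D#-F#-G# has root G#, degree 5 in C# major, so V65.
C#-E#-G# has root C#, degree 1 in C# major, so I.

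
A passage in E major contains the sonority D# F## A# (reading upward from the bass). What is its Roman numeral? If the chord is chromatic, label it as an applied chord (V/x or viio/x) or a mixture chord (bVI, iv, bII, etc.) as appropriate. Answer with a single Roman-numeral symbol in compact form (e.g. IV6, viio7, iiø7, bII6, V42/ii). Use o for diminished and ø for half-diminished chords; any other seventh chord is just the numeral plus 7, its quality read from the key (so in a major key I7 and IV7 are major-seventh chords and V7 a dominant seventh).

V/iii

The pitches D#-F##-A# form a major triad rooted on D#.
D# is not a diatonic chord root with this quality in E major, but it lies a perfect fifth above G# (iii), so the chord functions as an applied dominant of iii.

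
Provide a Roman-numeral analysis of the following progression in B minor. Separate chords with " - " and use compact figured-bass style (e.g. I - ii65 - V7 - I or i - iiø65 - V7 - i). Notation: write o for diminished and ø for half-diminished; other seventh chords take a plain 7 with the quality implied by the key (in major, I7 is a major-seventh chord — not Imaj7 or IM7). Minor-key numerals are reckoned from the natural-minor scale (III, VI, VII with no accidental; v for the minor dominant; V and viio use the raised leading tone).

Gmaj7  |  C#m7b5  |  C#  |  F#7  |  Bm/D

VI7 - iiø7 - V/V - V7 - i6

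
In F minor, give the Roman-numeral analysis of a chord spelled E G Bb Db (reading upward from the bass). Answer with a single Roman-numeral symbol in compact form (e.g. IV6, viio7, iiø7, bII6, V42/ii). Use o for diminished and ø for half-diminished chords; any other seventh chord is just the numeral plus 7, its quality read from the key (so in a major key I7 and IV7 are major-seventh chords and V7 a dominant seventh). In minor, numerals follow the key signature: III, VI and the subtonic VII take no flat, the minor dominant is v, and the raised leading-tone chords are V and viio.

viio7

Stacked in thirds the chord is E-G-Bb-Db: a fully diminished seventh chord on E.
E is scale degree 7 in F minor, and a fully diminished seventh chord on that degree is written viio7.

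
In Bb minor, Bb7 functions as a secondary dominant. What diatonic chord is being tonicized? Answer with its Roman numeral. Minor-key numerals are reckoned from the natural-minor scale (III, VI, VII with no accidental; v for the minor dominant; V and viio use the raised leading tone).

The chord is a dominant seventh chord on Bb.
A dominant resolves down a perfect fifth: Bb → Eb. In Bb minor, Eb is scale degree 4, i.e. iv.

iv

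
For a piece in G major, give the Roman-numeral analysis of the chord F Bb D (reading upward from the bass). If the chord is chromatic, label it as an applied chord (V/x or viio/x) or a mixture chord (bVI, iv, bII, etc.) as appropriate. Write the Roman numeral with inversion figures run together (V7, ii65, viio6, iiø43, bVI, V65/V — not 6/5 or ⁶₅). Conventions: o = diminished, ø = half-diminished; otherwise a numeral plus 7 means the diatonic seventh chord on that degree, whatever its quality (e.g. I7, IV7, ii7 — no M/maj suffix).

Stacked in thirds the chord is Bb-D-F: a major triad on Bb.
Bb is the lowered third degree of G major (diatonic 3 would be B). This is a major triad on the lowered third degree, borrowed from the parallel minor.
With F in the bass the chord is in second inversion, so the figured bass is 64.

bIII64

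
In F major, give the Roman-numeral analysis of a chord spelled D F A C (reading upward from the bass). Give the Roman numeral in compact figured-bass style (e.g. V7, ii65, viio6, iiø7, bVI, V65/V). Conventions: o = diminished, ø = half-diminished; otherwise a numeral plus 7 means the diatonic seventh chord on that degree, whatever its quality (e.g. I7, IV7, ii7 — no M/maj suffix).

vi7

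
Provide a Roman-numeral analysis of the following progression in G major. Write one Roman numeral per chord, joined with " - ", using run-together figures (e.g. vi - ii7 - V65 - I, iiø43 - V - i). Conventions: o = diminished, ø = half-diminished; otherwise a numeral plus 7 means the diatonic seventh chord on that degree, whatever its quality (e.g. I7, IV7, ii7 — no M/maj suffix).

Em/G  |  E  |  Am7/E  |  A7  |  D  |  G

vi6 - V/ii - ii43 - V7/V - V - I

Em/G: minor triad on E = scale degree 6 → vi6.
E: chromatic; E is V of ii, so V/ii.
Am7/E: minor seventh chord on A = scale degree 2 → ii43.
A7: a dominant seventh chord on A, the applied dominant of V → V7/V.
D has root D, degree 5 in G major, so V.
G: major triad on G = scale degree 1 → I.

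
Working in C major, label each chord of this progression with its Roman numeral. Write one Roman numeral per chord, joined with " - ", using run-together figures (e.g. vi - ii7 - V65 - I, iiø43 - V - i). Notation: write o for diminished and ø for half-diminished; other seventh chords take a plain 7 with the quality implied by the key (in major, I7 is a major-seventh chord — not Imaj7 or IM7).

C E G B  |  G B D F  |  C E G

C-E-G-B: root C is the tonic; major seventh chord there is I7.
G-B-D-F has root G, degree 5 in C major, so V7.
C-E-G has root C, degree 1 in C major, so I.

I7 - V7 - I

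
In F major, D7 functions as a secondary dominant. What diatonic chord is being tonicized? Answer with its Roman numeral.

The chord is a dominant seventh chord on D.
A dominant resolves down a perfect fifth: D → G. In F major, G is scale degree 2, i.e. ii.

ii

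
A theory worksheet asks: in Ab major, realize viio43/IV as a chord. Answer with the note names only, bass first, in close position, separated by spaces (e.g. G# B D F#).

Gb Bbb C Eb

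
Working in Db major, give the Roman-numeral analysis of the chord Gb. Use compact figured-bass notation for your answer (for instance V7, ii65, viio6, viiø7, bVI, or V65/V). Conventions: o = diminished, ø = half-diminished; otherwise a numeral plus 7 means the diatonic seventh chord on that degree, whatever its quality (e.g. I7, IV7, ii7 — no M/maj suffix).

IV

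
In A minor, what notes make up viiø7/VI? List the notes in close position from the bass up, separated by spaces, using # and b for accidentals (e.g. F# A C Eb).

The slash marks an applied leading-tone chord: viio of VI. In A minor, VI is F, so the leading tone to it is E, a half step below.
Building a half-diminished seventh chord on E gives E-G-Bb-D.

E G Bb D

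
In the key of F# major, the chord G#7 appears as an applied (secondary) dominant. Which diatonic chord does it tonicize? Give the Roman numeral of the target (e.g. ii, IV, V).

V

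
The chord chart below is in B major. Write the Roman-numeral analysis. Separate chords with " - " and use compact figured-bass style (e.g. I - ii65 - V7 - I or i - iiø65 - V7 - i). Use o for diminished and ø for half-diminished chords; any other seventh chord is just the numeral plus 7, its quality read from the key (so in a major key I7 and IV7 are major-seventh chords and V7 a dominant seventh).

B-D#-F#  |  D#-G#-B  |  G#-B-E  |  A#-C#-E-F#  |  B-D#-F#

I - vi64 - IV6 - V65 - I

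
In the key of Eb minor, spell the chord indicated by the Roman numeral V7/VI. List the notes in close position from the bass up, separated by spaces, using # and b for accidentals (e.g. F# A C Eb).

Gb Bb Db Fb

The slash means an applied dominant: we want the dominant of VI. In Eb minor, VI is Cb major, and its dominant is built on Gb.
Building a dominant seventh chord on Gb gives Gb-Bb-Db-Fb.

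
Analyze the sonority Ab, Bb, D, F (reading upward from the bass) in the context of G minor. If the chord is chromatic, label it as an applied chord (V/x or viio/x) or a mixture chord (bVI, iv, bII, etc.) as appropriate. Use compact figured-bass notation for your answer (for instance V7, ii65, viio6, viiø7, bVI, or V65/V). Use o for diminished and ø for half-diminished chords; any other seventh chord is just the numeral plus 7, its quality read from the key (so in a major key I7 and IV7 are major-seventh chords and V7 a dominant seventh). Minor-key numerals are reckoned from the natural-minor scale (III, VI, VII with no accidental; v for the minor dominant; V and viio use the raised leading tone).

V42/VI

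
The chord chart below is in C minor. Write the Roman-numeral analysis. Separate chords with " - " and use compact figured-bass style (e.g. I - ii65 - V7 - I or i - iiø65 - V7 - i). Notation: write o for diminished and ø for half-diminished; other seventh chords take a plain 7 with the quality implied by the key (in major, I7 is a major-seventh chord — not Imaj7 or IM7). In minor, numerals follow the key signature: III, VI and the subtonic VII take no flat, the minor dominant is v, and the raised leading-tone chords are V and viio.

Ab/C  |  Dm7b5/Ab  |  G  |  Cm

VI6 - iiø43 - V - i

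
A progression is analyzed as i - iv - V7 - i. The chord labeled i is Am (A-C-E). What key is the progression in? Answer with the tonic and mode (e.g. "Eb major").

i is given as A-C-E — a minor triad with root A.
If A is scale degree 1 and the mode makes that degree carry a minor triad, the tonic is A and the mode is minor.

A minor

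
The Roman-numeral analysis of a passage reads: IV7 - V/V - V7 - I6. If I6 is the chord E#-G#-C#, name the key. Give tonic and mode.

The chord C#/E# is a major triad rooted on C#; its label is I6.
If C# is scale degree 1 and the mode makes that degree carry a major triad, the tonic is C# and the mode is major.

C# major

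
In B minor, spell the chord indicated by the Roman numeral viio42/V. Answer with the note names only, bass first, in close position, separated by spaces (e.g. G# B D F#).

The slash marks an applied leading-tone chord: viio of V. In B minor, V is F#, so the leading tone to it is E#, a half step below.
Building a fully diminished seventh chord on E# gives E#-G#-B-D.
The figured bass 42 indicates third inversion, placing the seventh (D) in the bass: D-E#-G#-B.

D E# G# B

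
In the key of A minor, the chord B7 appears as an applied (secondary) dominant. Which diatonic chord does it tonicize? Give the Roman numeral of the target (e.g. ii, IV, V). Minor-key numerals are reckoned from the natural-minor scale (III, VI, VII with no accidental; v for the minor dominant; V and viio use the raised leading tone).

V

The chord is a dominant seventh chord on B.
A dominant resolves down a perfect fifth: B → E. In A minor, E is scale degree 5, i.e. V.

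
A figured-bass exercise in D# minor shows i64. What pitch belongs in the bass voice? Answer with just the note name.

i in D# minor has root D#; the chord is D#-F#-A#.
The figure 64 means second inversion — the fifth is in the bass.

A#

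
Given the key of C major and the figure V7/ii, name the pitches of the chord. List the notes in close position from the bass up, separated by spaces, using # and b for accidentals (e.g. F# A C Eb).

A C# E G

V7/ii is a secondary dominant — the dominant seventh of ii. ii in C major is D, so the applied chord's root is A, a perfect fifth above.
Building a dominant seventh chord on A gives A-C#-E-G.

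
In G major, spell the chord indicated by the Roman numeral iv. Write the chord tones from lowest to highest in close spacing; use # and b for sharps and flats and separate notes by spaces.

C Eb G

iv is the minor subdominant, borrowed from the parallel minor. In G major that root is C.
So the chord is C-Eb-G, a minor triad.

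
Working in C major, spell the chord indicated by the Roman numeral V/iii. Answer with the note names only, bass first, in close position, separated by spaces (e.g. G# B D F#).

B D# F#

V/iii is a secondary dominant — the dominant triad of iii. iii in C major is E, so the applied chord's root is B, a perfect fifth above.
Building a major triad on B gives B-D#-F#.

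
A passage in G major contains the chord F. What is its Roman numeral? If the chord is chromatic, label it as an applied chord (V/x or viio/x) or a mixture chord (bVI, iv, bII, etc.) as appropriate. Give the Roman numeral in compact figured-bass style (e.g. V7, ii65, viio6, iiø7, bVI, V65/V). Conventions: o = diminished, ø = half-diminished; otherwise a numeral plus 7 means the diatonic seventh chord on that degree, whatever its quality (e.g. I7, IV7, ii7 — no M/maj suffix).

bVII

The pitches F-A-C form a major triad rooted on F.
F is the lowered seventh degree of G major (diatonic 7 would be F#). This is a major triad on the lowered seventh degree (the subtonic), borrowed from the parallel minor.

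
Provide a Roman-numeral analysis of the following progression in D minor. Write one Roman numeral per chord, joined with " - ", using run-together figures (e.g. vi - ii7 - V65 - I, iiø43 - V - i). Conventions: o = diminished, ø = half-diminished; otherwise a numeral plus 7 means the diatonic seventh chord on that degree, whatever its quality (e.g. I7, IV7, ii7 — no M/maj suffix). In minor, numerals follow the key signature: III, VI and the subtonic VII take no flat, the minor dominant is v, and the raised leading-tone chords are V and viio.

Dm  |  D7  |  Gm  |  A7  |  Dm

i - V7/iv - iv - V7 - i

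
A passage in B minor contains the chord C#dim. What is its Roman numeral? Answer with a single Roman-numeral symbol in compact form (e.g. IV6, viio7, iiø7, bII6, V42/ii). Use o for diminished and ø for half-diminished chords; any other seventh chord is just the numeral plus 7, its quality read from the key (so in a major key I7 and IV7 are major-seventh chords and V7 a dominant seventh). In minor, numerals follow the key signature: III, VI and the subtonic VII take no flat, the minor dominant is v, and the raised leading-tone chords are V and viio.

The pitches C#-E-G form a diminished triad rooted on C#.
In B minor, C# is the supertonic; the diatonic diminished triad there is iio.

iio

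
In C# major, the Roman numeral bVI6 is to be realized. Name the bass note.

C#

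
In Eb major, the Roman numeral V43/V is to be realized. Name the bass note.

The applied chord V43/V is rooted on F: F-A-C-Eb.
The figure 43 means second inversion — the fifth is in the bass.

C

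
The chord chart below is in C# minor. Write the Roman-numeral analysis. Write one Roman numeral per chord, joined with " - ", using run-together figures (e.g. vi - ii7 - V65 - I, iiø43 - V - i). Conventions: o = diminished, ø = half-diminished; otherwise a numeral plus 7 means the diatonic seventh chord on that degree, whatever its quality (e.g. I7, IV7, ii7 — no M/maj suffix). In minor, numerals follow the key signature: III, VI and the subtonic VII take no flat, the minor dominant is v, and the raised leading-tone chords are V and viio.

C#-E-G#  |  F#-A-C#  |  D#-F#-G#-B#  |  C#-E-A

i - iv - V43 - VI6

C#-E-G#: minor triad on C# = scale degree 1 → i.
F#-A-C#: minor triad on F# = scale degree 4 → iv.
D#-F#-G#-B#: root G# is the dominant; dominant seventh chord there is V43.
C#-E-A: major triad on A = scale degree 6 → VI6.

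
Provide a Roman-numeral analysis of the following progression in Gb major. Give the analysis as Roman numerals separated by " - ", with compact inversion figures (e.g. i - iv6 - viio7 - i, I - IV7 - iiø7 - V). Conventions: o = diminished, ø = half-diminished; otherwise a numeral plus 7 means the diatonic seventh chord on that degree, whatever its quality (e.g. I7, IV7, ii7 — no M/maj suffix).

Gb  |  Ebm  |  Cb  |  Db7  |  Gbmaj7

I - vi - IV - V7 - I7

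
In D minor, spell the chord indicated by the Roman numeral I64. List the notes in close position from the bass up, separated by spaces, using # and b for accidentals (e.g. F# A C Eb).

I64 is the major tonic (Picardy third), borrowed from the parallel major. In D minor that root is D.
So the chord is D-F#-A.
The figured bass 64 indicates second inversion, placing the fifth (A) in the bass: A-D-F#.

A D F#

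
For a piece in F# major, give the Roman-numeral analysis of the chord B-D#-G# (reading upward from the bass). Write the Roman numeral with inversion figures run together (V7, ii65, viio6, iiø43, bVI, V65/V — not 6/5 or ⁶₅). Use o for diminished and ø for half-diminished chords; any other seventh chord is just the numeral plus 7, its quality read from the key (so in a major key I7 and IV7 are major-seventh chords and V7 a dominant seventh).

ii6

Stacked in thirds the chord is G#-B-D#: a minor triad on G#.
In F# major, G# is the supertonic; the diatonic minor triad there is ii.
With B in the bass the chord is in first inversion, so the figured bass is 6.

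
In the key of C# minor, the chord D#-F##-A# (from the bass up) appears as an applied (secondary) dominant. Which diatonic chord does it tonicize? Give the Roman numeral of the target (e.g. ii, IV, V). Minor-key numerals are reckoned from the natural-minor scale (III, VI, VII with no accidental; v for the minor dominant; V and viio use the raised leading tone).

V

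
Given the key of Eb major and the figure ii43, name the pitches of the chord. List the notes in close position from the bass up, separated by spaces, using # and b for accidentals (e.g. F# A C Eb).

In Eb major, the second degree is F, and the diatonic chord built there is a minor seventh chord.
Stacking thirds from F gives F-Ab-C-Eb.
With the 43 figure the chord is in second inversion; from the bass C upward in close position it reads C-Eb-F-Ab.

C Eb F Ab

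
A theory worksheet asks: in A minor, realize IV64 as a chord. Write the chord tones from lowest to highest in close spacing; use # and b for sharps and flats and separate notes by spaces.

A D F#

IV64 is the major subdominant, borrowed from the parallel major. In A minor that root is D.
So the chord is D-F#-A.
With the 64 figure the chord is in second inversion; from the bass A upward in close position it reads A-D-F#.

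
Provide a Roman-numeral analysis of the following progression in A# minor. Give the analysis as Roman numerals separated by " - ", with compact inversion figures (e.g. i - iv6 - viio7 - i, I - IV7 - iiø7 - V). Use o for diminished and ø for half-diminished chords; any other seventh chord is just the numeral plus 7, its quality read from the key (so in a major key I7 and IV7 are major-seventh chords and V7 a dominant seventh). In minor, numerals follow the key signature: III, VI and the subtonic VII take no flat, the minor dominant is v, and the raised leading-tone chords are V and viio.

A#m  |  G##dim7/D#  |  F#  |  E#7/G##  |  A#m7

i - viio43 - VI - V65 - i7

A#m has root A#, degree 1 in A# minor, so i.
G##dim7/D#: fully diminished seventh chord on G## = scale degree 7 → viio43.
F#: root F# is the submediant; major triad there is VI.
E#7/G##: dominant seventh chord on E# = scale degree 5 → V65.
A#m7: minor seventh chord on A# = scale degree 1 → i7.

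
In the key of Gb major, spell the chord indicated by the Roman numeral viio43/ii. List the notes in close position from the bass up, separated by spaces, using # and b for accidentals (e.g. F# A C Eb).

viio43/ii is a secondary leading-tone chord. The target ii is Ab in Gb major; the applied chord is rooted a semitone below, on G.
Building a fully diminished seventh chord on G gives G-Bb-Db-Fb.
The figured bass 43 indicates second inversion, placing the fifth (Db) in the bass: Db-Fb-G-Bb.

Db Fb G Bb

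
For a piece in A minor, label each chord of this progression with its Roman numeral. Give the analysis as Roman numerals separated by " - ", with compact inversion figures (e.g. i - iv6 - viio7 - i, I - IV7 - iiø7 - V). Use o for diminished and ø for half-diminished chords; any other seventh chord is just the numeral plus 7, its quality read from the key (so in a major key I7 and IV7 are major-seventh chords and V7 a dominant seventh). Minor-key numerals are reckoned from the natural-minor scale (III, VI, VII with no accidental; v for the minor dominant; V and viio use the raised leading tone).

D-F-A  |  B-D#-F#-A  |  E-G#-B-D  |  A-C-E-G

iv - V7/V - V7 - i7

D-F-A: minor triad on D = scale degree 4 → iv.
B-D#-F#-A is the secondary dominant of V (dominant seventh chord on B): V7/V.
E-G#-B-D has root E, degree 5 in A minor, so V7.
A-C-E-G: minor seventh chord on A = scale degree 1 → i7.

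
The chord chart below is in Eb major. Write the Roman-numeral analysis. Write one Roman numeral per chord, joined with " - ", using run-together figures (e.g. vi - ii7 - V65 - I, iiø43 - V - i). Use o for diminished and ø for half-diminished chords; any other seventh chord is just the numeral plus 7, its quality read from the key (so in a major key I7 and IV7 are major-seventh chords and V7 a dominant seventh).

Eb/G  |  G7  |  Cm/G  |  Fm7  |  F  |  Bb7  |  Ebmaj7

Eb/G: root Eb is the tonic; major triad there is I6.
G7: chromatic; G is V of vi, so V7/vi.
Cm/G has root C, degree 6 in Eb major, so vi64.
Fm7: minor seventh chord on F = scale degree 2 → ii7.
F: chromatic; F is V of V, so V/V.
Bb7 has root Bb, degree 5 in Eb major, so V7.
Ebmaj7 has root Eb, degree 1 in Eb major, so I7.

I6 - V7/vi - vi64 - ii7 - V/V - V7 - I7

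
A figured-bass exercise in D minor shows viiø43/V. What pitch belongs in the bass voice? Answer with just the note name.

The applied chord viiø43/V is rooted on G#: G#-B-D-F#.
The figure 43 means second inversion — the fifth is in the bass.

D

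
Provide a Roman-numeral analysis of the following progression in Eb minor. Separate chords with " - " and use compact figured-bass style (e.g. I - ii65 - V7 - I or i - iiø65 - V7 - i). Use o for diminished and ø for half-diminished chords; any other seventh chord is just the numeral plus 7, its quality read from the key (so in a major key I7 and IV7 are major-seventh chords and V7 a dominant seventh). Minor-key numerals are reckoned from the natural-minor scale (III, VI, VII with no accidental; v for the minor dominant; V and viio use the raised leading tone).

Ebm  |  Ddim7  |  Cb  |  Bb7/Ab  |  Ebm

Ebm has root Eb, degree 1 in Eb minor, so i.
Ddim7: root D is the leading tone; fully diminished seventh chord there is viio7.
Cb: root Cb is the submediant; major triad there is VI.
Bb7/Ab: dominant seventh chord on Bb = scale degree 5 → V42.
Ebm has root Eb, degree 1 in Eb minor, so i.

i - viio7 - VI - V42 - i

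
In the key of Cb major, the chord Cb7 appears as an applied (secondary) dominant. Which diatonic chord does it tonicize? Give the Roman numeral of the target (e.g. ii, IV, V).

IV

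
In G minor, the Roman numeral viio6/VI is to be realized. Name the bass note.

F

The applied chord viio6/VI is rooted on D: D-F-Ab.
The figure 6 means first inversion — the third is in the bass.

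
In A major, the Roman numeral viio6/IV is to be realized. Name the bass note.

E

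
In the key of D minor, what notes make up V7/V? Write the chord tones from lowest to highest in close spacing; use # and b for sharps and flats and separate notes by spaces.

E G# B D

V7/V is a secondary dominant — the dominant seventh of V. V in D minor is A, so the applied chord's root is E, a perfect fifth above.
Building a dominant seventh chord on E gives E-G#-B-D.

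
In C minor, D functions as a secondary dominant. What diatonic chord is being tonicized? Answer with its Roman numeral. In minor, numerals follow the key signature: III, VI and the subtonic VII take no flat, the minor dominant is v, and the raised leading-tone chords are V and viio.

V

The chord is a major triad on D.
A dominant resolves down a perfect fifth: D → G. In C minor, G is scale degree 5, i.e. V.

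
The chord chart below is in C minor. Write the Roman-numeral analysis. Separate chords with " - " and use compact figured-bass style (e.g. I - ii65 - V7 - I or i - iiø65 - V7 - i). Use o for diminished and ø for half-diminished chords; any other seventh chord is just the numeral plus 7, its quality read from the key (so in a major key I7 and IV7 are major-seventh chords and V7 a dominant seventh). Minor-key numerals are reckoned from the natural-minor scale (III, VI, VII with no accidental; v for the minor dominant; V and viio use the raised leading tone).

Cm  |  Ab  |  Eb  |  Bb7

Cm: minor triad on C = scale degree 1 → i.
Ab: root Ab is the submediant; major triad there is VI.
Eb has root Eb, degree 3 in C minor, so III.
Bb7: root Bb is the subtonic; dominant seventh chord there is VII7.

i - VI - III - VII7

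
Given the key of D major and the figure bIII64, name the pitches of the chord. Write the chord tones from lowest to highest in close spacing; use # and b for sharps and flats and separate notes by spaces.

C F A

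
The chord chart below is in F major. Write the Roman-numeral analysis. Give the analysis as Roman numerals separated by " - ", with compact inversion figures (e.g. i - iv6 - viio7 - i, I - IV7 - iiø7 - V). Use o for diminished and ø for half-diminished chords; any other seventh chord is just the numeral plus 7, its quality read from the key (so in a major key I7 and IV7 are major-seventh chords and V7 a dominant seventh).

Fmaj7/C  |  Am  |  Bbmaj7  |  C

Fmaj7/C: major seventh chord on F = scale degree 1 → I43.
Am: root A is the mediant; minor triad there is iii.
Bbmaj7: root Bb is the subdominant; major seventh chord there is IV7.
C: root C is the dominant; major triad there is V.

I43 - iii - IV7 - V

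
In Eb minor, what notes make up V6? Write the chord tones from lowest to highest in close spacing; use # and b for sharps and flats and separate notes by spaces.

D F Bb

In Eb minor, scale degree 5 is Bb. The dominant is major (leading tone raised), so V is a major triad.
Stacking thirds from Bb gives Bb-D-F.
With the 6 figure the chord is in first inversion; from the bass D upward in close position it reads D-F-Bb.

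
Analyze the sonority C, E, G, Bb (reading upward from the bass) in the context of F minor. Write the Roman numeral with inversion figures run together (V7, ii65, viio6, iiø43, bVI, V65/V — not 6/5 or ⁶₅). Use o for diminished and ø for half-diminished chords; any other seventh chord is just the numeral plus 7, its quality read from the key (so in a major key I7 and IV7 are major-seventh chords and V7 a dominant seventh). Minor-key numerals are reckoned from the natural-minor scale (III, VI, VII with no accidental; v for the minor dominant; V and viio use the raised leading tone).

V7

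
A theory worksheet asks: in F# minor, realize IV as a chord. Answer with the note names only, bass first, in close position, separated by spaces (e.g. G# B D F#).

Scale degree 4 in F# minor is B; here the chord built on it is altered to a major triad. IV is the major subdominant, borrowed from the parallel major.
So the chord is B-D#-F#.

B D# F#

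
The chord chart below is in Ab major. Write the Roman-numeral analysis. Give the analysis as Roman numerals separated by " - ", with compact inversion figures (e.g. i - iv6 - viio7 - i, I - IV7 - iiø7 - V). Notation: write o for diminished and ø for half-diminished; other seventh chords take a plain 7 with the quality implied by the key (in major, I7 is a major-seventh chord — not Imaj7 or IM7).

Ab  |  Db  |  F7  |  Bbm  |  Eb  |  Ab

I - IV - V7/ii - ii - V - I

Ab: major triad on Ab = scale degree 1 → I.
Db has root Db, degree 4 in Ab major, so IV.
F7: chromatic; F is V of ii, so V7/ii.
Bbm: root Bb is the supertonic; minor triad there is ii.
Eb: major triad on Eb = scale degree 5 → V.
Ab: root Ab is the tonic; major triad there is I.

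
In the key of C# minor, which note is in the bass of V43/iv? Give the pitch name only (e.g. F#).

The applied chord V43/iv is rooted on C#: C#-E#-G#-B.
The figure 43 means second inversion — the fifth is in the bass.

G#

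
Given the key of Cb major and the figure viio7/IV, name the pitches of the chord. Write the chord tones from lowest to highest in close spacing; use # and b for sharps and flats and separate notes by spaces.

The slash marks an applied leading-tone chord: viio of IV. In Cb major, IV is Fb, so the leading tone to it is Eb, a half step below.
Building a fully diminished seventh chord on Eb gives Eb-Gb-Bbb-Dbb.

Eb Gb Bbb Dbb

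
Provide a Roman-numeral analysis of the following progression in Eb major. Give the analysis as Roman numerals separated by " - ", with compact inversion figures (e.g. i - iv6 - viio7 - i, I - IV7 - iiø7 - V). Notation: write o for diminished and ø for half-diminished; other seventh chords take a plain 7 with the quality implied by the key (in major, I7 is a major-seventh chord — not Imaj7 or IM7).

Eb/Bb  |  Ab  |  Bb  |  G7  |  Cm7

Eb/Bb: major triad on Eb = scale degree 1 → I64.
Ab has root Ab, degree 4 in Eb major, so IV.
Bb: major triad on Bb = scale degree 5 → V.
G7: chromatic; G is V of vi, so V7/vi.
Cm7: root C is the submediant; minor seventh chord there is vi7.

I64 - IV - V - V7/vi - vi7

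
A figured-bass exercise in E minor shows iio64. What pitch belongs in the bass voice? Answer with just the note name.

C

iio in E minor has root F#; the chord is F#-A-C.
The figure 64 means second inversion — the fifth is in the bass.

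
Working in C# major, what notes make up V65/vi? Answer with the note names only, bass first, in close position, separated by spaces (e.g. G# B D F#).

The slash means an applied dominant: we want the dominant of vi. In C# major, vi is A# minor, and its dominant is built on E#.
Building a dominant seventh chord on E# gives E#-G##-B#-D#.
The figured bass 65 indicates first inversion, placing the third (G##) in the bass: G##-B#-D#-E#.

G## B# D# E#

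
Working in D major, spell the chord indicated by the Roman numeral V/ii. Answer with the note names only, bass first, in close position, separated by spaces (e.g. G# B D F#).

The slash means an applied dominant: we want the dominant of ii. In D major, ii is E minor, and its dominant is built on B.
Building a major triad on B gives B-D#-F#.

B D# F#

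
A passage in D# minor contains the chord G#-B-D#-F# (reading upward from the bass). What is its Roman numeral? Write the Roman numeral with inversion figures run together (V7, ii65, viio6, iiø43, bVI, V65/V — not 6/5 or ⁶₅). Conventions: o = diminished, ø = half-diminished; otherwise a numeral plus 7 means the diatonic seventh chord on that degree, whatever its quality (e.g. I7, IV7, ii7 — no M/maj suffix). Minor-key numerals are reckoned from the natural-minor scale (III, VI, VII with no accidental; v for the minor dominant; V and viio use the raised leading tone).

iv7

Stacked in thirds the chord is G#-B-D#-F#: a minor seventh chord on G#.
In D# minor, G# is the subdominant; the diatonic minor seventh chord there is iv7.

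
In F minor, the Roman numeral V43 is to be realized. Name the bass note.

G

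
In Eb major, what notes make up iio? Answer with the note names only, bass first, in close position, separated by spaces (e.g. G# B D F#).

Scale degree 2 in Eb major is F; here the chord built on it is altered to a diminished triad. iio is the diminished supertonic triad, borrowed from the parallel minor.
So the chord is F-Ab-Cb.

F Ab Cb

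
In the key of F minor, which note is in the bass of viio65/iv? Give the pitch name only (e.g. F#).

C

The applied chord viio65/iv is rooted on A: A-C-Eb-Gb.
The figure 65 means first inversion — the third is in the bass.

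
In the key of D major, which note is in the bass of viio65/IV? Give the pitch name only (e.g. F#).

A

The applied chord viio65/IV is rooted on F#: F#-A-C-Eb.
The figure 65 means first inversion — the third is in the bass.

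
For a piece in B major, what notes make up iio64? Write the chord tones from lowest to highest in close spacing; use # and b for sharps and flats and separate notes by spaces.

Scale degree 2 in B major is C#; here the chord built on it is altered to a diminished triad. iio64 is the diminished supertonic triad, borrowed from the parallel minor.
So the chord is C#-E-G.
With the 64 figure the chord is in second inversion; from the bass G upward in close position it reads G-C#-E.

G C# E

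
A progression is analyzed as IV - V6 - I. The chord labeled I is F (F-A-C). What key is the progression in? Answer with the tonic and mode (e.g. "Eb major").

F major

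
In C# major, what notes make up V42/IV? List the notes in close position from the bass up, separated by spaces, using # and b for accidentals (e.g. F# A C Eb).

B C# E# G#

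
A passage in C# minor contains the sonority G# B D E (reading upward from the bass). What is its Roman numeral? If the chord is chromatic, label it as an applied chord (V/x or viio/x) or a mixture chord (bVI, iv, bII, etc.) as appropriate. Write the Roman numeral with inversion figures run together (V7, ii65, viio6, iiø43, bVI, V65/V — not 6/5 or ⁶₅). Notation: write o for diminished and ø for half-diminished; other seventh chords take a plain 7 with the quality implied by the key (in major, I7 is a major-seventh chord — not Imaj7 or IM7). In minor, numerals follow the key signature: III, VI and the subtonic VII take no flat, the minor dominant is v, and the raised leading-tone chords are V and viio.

V65/VI

The pitches E-G#-B-D form a dominant seventh chord rooted on E.
E is not a diatonic chord root with this quality in C# minor, but it lies a perfect fifth above A (VI), so the chord functions as an applied dominant of VI.
With G# in the bass the chord is in first inversion, so the figured bass is 65.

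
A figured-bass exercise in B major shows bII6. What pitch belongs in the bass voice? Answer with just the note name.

E

bII in B major has root C; the chord is C-E-G.
The figure 6 means first inversion — the third is in the bass.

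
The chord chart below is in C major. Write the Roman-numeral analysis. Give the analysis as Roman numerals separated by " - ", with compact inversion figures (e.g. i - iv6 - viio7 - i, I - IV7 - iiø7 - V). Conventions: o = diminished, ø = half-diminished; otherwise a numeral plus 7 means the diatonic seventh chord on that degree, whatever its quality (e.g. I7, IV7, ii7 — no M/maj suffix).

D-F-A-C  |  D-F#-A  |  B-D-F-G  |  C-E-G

ii7 - V/V - V65 - I

D-F-A-C has root D, degree 2 in C major, so ii7.
D-F#-A is the secondary dominant of V (major triad on D): V/V.
B-D-F-G has root G, degree 5 in C major, so V65.
C-E-G: major triad on C = scale degree 1 → I.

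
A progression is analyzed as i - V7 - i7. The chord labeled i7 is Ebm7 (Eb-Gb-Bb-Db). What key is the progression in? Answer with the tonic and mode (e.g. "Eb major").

Eb minor

i7 is given as Eb-Gb-Bb-Db — a minor seventh chord with root Eb.
If Eb is scale degree 1 and the mode makes that degree carry a minor seventh chord, the tonic is Eb and the mode is minor.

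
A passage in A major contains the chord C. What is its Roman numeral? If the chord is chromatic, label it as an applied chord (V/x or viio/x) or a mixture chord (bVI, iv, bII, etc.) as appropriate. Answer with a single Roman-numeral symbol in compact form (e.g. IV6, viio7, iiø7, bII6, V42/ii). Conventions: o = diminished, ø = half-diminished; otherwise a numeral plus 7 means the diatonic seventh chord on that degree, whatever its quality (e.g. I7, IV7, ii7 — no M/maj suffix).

Stacked in thirds the chord is C-E-G: a major triad on C.
C is the lowered third degree of A major (diatonic 3 would be C#). This is a major triad on the lowered third degree, borrowed from the parallel minor.

bIII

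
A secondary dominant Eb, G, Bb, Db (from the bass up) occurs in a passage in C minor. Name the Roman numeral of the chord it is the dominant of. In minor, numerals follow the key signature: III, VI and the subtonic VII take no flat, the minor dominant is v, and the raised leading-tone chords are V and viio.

The chord is a dominant seventh chord on Eb.
A dominant resolves down a perfect fifth: Eb → Ab. In C minor, Ab is scale degree 6, i.e. VI.

VI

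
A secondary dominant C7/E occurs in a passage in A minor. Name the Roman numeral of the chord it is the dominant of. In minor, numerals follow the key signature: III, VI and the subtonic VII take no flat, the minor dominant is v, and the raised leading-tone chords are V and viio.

VI

The chord is a dominant seventh chord on C.
A dominant resolves down a perfect fifth: C → F. In A minor, F is scale degree 6, i.e. VI.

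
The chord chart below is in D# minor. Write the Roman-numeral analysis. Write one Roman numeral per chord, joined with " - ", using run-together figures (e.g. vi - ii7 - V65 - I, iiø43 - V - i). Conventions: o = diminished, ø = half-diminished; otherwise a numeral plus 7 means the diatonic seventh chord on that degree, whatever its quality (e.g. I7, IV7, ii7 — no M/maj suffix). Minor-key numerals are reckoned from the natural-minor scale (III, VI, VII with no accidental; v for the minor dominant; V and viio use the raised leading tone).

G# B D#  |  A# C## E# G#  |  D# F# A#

G#-B-D# has root G#, degree 4 in D# minor, so iv.
A#-C##-E#-G#: dominant seventh chord on A# = scale degree 5 → V7.
D#-F#-A#: root D# is the tonic; minor triad there is i.

iv - V7 - i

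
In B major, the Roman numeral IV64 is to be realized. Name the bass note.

B

IV in B major has root E; the chord is E-G#-B.
The figure 64 means second inversion — the fifth is in the bass.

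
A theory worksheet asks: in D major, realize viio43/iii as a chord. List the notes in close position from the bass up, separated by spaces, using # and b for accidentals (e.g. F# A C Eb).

viio43/iii is a secondary leading-tone chord. The target iii is F# in D major; the applied chord is rooted a semitone below, on E#.
Building a fully diminished seventh chord on E# gives E#-G#-B-D.
With the 43 figure the chord is in second inversion; from the bass B upward in close position it reads B-D-E#-G#.

B D E# G#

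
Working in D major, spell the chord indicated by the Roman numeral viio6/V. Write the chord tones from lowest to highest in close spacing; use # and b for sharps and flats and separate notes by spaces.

B D G#

The slash marks an applied leading-tone chord: viio of V. In D major, V is A, so the leading tone to it is G#, a half step below.
Building a diminished triad on G# gives G#-B-D.
With the 6 figure the chord is in first inversion; from the bass B upward in close position it reads B-D-G#.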